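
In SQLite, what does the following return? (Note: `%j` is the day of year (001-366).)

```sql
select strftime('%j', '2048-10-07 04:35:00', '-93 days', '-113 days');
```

First apply '-93 days', '-113 days': 2048-10-07 04:35:00 → 2048-03-15 04:35:00.
Day-of-year for 2048-03-15: days since 2048-01-01 inclusive = 75, zero-padded to 075.

075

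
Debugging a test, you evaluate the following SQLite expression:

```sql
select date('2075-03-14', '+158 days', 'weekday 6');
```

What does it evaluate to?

2075-08-24

Applying '+158 days' to 2075-03-14: counting 158 days forward gives 2075-08-19.
`weekday 6` advances to the next Saturday; 2075-08-19 is a Monday, so it moves forward to 2075-08-24.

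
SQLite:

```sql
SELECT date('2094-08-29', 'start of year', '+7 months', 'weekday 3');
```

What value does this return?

`start of year` rewinds 2094-08-29 to 2094-01-01.
Adding +7 months to 2094-01-01 gives 2094-08-01.
`weekday 3` advances to the next Wednesday; 2094-08-01 is a Sunday, so it moves forward to 2094-08-04.

2094-08-04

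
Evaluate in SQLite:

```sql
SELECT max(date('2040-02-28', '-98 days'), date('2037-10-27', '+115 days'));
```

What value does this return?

2039-11-22

date('2040-02-28', '-98 days') → 2039-11-22.
date('2037-10-27', '+115 days') → 2038-02-19.
Later of the two is 2039-11-22.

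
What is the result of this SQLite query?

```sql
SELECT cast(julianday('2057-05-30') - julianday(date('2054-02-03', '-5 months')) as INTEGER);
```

1365

Adding -5 months to 2054-02-03 gives 2053-09-03.
27 days remain in September 2053 after the 3rd (30 − 3).
Full months from October 2053 through April 2057 contribute their day counts.
Then 30 days into May 2057.
Total: 27 + 31 + 30 + 31 + 31 + 28 + 31 + 30 + 31 + 30 + 31 + 31 + 30 + 31 + 30 + 31 + 31 + 28 + 31 + 30 + 31 + 30 + 31 + 31 + 30 + 31 + 30 + 31 + 31 + 29 + 31 + 30 + 31 + 30 + 31 + 31 + 30 + 31 + 30 + 31 + 31 + 28 + 31 + 30 + 30 = 1365.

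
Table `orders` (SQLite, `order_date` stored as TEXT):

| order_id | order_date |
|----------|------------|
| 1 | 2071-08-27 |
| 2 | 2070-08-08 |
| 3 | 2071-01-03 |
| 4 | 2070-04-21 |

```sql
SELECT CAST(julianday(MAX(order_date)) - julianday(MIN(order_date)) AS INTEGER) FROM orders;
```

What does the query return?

MIN = 2070-04-21, MAX = 2071-08-27.
9 days remain in April 2070 after the 21st (30 − 21).
Full months from May 2070 through July 2071 contribute their day counts.
Then 27 days into August 2071.
Total: 9 + 31 + 30 + 31 + 31 + 30 + 31 + 30 + 31 + 31 + 28 + 31 + 30 + 31 + 30 + 31 + 27 = 493.

493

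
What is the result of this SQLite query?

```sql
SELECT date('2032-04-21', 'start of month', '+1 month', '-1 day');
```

2032-04-30

`start of month` rewinds 2032-04-21 to 2032-04-01.
Adding +1 month to 2032-04-01 gives 2032-05-01.
Going back 1 day from 2032-05-01 reaches 2032-04-30 (last day of April, 30 days).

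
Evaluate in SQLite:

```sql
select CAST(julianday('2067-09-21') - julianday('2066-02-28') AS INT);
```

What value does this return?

570

0 days remain in February 2066 after the 28th (28 − 28).
Full months from March 2066 through August 2067 contribute their day counts.
Then 21 days into September 2067.
Total: 0 + 31 + 30 + 31 + 30 + 31 + 31 + 30 + 31 + 30 + 31 + 31 + 28 + 31 + 30 + 31 + 30 + 31 + 31 + 21 = 570.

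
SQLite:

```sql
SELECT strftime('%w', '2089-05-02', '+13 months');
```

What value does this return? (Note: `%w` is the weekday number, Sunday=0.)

5

First apply '+13 months': 2089-05-02 → 2090-06-02.
2090-06-02 is a Friday; with Sunday=0 that is 5.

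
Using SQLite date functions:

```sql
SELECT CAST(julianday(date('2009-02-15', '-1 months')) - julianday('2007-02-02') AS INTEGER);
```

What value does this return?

713

Adding -1 month to 2009-02-15 gives 2009-01-15.
26 days remain in February 2007 after the 2nd (28 − 2).
Full months from March 2007 through December 2008 contribute their day counts.
Then 15 days into January 2009.
Total: 26 + 31 + 30 + 31 + 30 + 31 + 31 + 30 + 31 + 30 + 31 + 31 + 29 + 31 + 30 + 31 + 30 + 31 + 31 + 30 + 31 + 30 + 31 + 15 = 713.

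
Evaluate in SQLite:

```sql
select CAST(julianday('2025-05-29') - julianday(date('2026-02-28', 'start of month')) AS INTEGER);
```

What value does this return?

-248

`start of month` rewinds 2026-02-28 to 2026-02-01.
2 days remain in May 2025 after the 29th (31 − 29).
Full months from June 2025 through January 2026 contribute their day counts.
Then 1 day into February 2026.
Total: 2 + 30 + 31 + 31 + 30 + 31 + 30 + 31 + 31 + 1 = 248.
The subtraction is earlier − later, so the result is −248 → -248.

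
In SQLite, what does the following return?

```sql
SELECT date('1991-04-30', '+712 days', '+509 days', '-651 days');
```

Applying '+712 days' to 1991-04-30: counting 712 days forward gives 1993-04-11.
Applying '+509 days' to 1993-04-11: counting 509 days forward gives 1994-09-02.
Applying '-651 days' to 1994-09-02: counting 651 days back gives 1992-11-20.

1992-11-20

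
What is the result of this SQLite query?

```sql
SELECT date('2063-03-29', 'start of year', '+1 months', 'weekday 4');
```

`start of year` rewinds 2063-03-29 to 2063-01-01.
Adding +1 month to 2063-01-01 gives 2063-02-01.
`weekday 4` advances to the next Thursday; 2063-02-01 is already a Thursday, so it stays at 2063-02-01.

2063-02-01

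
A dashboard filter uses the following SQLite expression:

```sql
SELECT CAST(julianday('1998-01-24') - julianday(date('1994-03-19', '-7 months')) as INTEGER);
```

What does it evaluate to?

1619

Adding -7 months to 1994-03-19 gives 1993-08-19.
12 days remain in August 1993 after the 19th (31 − 19).
Full months from September 1993 through December 1997 contribute their day counts.
Then 24 days into January 1998.
Total: 12 + 30 + 31 + 30 + 31 + 31 + 28 + 31 + 30 + 31 + 30 + 31 + 31 + 30 + 31 + 30 + 31 + 31 + 28 + 31 + 30 + 31 + 30 + 31 + 31 + 30 + 31 + 30 + 31 + 31 + 29 + 31 + 30 + 31 + 30 + 31 + 31 + 30 + 31 + 30 + 31 + 31 + 28 + 31 + 30 + 31 + 30 + 31 + 31 + 30 + 31 + 30 + 31 + 24 = 1619.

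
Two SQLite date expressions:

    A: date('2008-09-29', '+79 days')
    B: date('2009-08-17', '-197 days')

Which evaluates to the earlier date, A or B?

A = 2008-12-17.
B = 2009-02-01.
A is earlier.

A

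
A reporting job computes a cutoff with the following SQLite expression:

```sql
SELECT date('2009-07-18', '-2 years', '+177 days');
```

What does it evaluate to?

Adding -2 years to 2009-07-18 gives 2007-07-18.
Applying '+177 days' to 2007-07-18: counting 177 days forward gives 2008-01-11.

2008-01-11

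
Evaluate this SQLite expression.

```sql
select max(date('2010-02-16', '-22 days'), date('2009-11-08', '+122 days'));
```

date('2010-02-16', '-22 days') → 2010-01-25.
date('2009-11-08', '+122 days') → 2010-03-10.
Later of the two is 2010-03-10.

2010-03-10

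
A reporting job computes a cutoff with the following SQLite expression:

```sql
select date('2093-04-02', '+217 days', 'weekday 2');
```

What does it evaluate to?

2093-11-10

Applying '+217 days' to 2093-04-02: counting 217 days forward gives 2093-11-05.
`weekday 2` advances to the next Tuesday; 2093-11-05 is a Thursday, so it moves forward to 2093-11-10.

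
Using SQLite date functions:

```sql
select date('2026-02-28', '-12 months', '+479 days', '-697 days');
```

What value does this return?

2024-07-25

Adding -12 months to 2026-02-28 gives 2025-02-28.
Applying '+479 days' to 2025-02-28: counting 479 days forward gives 2026-06-22.
Applying '-697 days' to 2026-06-22: counting 697 days back gives 2024-07-25.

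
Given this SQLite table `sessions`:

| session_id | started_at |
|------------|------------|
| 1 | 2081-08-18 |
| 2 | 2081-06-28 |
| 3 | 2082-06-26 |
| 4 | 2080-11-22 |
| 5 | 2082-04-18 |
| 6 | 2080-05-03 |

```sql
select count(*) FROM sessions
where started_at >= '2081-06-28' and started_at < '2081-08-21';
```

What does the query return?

2

Rows in [2081-06-28, 2081-08-21): 2081-08-18, 2081-06-28 → 2 rows.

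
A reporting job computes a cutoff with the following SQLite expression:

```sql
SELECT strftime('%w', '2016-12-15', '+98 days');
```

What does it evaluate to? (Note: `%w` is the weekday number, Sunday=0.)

4

First apply '+98 days': 2016-12-15 → 2017-03-23.
2017-03-23 is a Thursday; with Sunday=0 that is 4.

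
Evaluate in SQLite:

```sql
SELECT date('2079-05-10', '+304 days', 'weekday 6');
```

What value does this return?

Applying '+304 days' to 2079-05-10: counting 304 days forward gives 2080-03-09.
`weekday 6` advances to the next Saturday; 2080-03-09 is already a Saturday, so it stays at 2080-03-09.

2080-03-09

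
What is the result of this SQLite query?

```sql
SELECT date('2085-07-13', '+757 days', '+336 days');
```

Applying '+757 days' to 2085-07-13: counting 757 days forward gives 2087-08-09.
Applying '+336 days' to 2087-08-09: counting 336 days forward gives 2088-07-10.

2088-07-10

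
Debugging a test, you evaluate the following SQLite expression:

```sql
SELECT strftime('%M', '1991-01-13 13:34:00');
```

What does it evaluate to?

34

`%M` extracts the 2-digit minute: 34.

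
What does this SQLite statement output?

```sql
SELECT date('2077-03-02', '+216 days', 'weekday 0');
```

Applying '+216 days' to 2077-03-02: counting 216 days forward gives 2077-10-04.
`weekday 0` advances to the next Sunday; 2077-10-04 is a Monday, so it moves forward to 2077-10-10.

2077-10-10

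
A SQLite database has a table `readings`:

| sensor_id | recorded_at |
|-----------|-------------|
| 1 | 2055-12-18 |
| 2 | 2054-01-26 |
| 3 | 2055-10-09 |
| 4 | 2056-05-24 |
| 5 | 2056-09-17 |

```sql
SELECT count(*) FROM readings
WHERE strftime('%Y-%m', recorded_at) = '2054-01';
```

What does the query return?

1

Rows with year-month 2054-01: 2054-01-26 → 1.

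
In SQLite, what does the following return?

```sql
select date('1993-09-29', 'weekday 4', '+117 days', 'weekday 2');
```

1994-01-25

`weekday 4` advances to the next Thursday; 1993-09-29 is a Wednesday, so it moves forward to 1993-09-30.
Applying '+117 days' to 1993-09-30: counting 117 days forward gives 1994-01-25.
`weekday 2` advances to the next Tuesday; 1994-01-25 is already a Tuesday, so it stays at 1994-01-25.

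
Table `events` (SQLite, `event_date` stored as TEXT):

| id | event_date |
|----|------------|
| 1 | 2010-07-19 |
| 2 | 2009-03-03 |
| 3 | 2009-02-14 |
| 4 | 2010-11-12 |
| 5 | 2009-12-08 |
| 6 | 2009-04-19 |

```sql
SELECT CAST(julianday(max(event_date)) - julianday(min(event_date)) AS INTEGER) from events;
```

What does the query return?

636

MIN = 2009-02-14, MAX = 2010-11-12.
14 days remain in February 2009 after the 14th (28 − 14).
Full months from March 2009 through October 2010 contribute their day counts.
Then 12 days into November 2010.
Total: 14 + 31 + 30 + 31 + 30 + 31 + 31 + 30 + 31 + 30 + 31 + 31 + 28 + 31 + 30 + 31 + 30 + 31 + 31 + 30 + 31 + 12 = 636.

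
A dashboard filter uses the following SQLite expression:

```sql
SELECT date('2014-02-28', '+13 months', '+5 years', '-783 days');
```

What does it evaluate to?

Adding +13 months to 2014-02-28 gives 2015-03-28.
Adding +5 years to 2015-03-28 gives 2020-03-28.
Applying '-783 days' to 2020-03-28: counting 783 days back gives 2018-02-04.

2018-02-04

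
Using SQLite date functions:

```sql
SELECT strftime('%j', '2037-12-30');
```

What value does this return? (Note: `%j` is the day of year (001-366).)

Day-of-year for 2037-12-30: days since 2037-01-01 inclusive = 364, zero-padded to 364.

364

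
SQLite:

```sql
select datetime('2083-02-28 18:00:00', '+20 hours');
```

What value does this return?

2083-03-01 14:00:00

+20 hours from 2083-02-28 18:00:00 is 2083-03-01 14:00:00 (crosses midnight).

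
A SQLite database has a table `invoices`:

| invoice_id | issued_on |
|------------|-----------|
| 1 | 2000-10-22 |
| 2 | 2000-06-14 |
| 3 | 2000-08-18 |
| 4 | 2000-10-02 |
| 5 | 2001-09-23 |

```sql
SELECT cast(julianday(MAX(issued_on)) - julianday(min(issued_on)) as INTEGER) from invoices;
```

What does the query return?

466

MIN = 2000-06-14, MAX = 2001-09-23.
16 days remain in June 2000 after the 14th (30 − 14).
Full months from July 2000 through August 2001 contribute their day counts.
Then 23 days into September 2001.
Total: 16 + 31 + 31 + 30 + 31 + 30 + 31 + 31 + 28 + 31 + 30 + 31 + 30 + 31 + 31 + 23 = 466.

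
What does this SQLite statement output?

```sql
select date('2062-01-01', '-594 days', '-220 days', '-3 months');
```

Applying '-594 days' to 2062-01-01: counting 594 days back gives 2060-05-17.
Applying '-220 days' to 2060-05-17: counting 220 days back gives 2059-10-10.
Adding -3 months to 2059-10-10 gives 2059-07-10.

2059-07-10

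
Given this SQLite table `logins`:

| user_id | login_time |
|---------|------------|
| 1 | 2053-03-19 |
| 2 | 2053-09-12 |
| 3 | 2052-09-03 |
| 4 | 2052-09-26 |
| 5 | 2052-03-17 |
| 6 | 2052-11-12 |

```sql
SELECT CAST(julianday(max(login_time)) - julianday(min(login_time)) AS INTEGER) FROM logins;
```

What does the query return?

MIN = 2052-03-17, MAX = 2053-09-12.
14 days remain in March 2052 after the 17th (31 − 17).
Full months from April 2052 through August 2053 contribute their day counts.
Then 12 days into September 2053.
Total: 14 + 30 + 31 + 30 + 31 + 31 + 30 + 31 + 30 + 31 + 31 + 28 + 31 + 30 + 31 + 30 + 31 + 31 + 12 = 544.

544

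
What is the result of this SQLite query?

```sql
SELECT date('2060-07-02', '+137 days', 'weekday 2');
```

2060-11-16

Applying '+137 days' to 2060-07-02: counting 137 days forward gives 2060-11-16.
`weekday 2` advances to the next Tuesday; 2060-11-16 is already a Tuesday, so it stays at 2060-11-16.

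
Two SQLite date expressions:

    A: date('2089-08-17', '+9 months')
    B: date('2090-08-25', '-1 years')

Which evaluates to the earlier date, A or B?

B

A = 2090-05-17.
B = 2089-08-25.
B is earlier.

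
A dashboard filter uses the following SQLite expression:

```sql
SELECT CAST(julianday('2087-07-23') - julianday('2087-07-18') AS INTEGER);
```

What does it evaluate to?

5

Both dates are in July 2087: 23 − 18 = 5.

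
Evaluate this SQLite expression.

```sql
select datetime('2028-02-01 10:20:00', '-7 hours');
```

-7 hours from 2028-02-01 10:20:00 is 2028-02-01 03:20:00.

2028-02-01 03:20:00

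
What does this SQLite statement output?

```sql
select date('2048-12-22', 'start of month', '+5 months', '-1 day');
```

`start of month` rewinds 2048-12-22 to 2048-12-01.
Adding +5 months to 2048-12-01 gives 2049-05-01.
Going back 1 day from 2049-05-01 reaches 2049-04-30 (last day of April, 30 days).

2049-04-30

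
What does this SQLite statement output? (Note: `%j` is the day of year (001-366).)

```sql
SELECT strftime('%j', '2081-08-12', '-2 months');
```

163

First apply '-2 months': 2081-08-12 → 2081-06-12.
Day-of-year for 2081-06-12: days since 2081-01-01 inclusive = 163, zero-padded to 163.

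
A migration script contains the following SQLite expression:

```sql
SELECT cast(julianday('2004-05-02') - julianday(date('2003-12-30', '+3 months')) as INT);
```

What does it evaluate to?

33

Adding +3 months to 2003-12-30 gives 2004-03-30.
1 day remains in March 2004 after the 30th (31 − 30).
April 2004: 30 days.
Then 2 days into May 2004.
Total: 1 + 30 + 2 = 33.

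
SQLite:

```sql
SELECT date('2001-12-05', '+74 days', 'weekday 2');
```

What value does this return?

2002-02-19

Applying '+74 days' to 2001-12-05: counting 74 days forward gives 2002-02-17.
`weekday 2` advances to the next Tuesday; 2002-02-17 is a Sunday, so it moves forward to 2002-02-19.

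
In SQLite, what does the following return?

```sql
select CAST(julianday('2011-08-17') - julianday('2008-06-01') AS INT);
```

1172

29 days remain in June 2008 after the 1st (30 − 1).
Full months from July 2008 through July 2011 contribute their day counts.
Then 17 days into August 2011.
Total: 29 + 31 + 31 + 30 + 31 + 30 + 31 + 31 + 28 + 31 + 30 + 31 + 30 + 31 + 31 + 30 + 31 + 30 + 31 + 31 + 28 + 31 + 30 + 31 + 30 + 31 + 31 + 30 + 31 + 30 + 31 + 31 + 28 + 31 + 30 + 31 + 30 + 31 + 17 = 1172.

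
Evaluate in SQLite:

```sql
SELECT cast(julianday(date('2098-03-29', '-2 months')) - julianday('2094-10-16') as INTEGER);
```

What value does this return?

Adding -2 months to 2098-03-29 gives 2098-01-29.
15 days remain in October 2094 after the 16th (31 − 16).
Full months from November 2094 through December 2097 contribute their day counts.
Then 29 days into January 2098.
Total: 15 + 30 + 31 + 31 + 28 + 31 + 30 + 31 + 30 + 31 + 31 + 30 + 31 + 30 + 31 + 31 + 29 + 31 + 30 + 31 + 30 + 31 + 31 + 30 + 31 + 30 + 31 + 31 + 28 + 31 + 30 + 31 + 30 + 31 + 31 + 30 + 31 + 30 + 31 + 29 = 1201.

1201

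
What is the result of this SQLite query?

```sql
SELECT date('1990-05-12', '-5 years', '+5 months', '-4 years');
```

Adding -5 years to 1990-05-12 gives 1985-05-12.
Adding +5 months to 1985-05-12 gives 1985-10-12.
Adding -4 years to 1985-10-12 gives 1981-10-12.

1981-10-12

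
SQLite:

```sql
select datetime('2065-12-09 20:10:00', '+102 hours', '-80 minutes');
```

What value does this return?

+102 hours from 2065-12-09 20:10:00 is 2065-12-14 02:10:00 (crosses midnight).
80 minutes = 1h 20m; -80 minutes from 2065-12-14 02:10:00 is 2065-12-14 00:50:00.

2065-12-14 00:50:00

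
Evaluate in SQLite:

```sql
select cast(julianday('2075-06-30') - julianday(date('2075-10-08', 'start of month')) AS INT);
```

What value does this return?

`start of month` rewinds 2075-10-08 to 2075-10-01.
0 days remain in June 2075 after the 30th (30 − 30).
July 2075: 31 days.
August 2075: 31 days.
September 2075: 30 days.
Then 1 day into October 2075.
Total: 0 + 31 + 31 + 30 + 1 = 93.
The subtraction is earlier − later, so the result is −93 → -93.

-93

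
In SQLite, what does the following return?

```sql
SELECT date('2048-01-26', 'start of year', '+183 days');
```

2048-07-02

`start of year` rewinds 2048-01-26 to 2048-01-01.
Applying '+183 days' to 2048-01-01: counting 183 days forward gives 2048-07-02.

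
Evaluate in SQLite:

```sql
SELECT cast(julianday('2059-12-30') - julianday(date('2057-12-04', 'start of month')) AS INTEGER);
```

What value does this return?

759

`start of month` rewinds 2057-12-04 to 2057-12-01.
30 days remain in December 2057 after the 1st (31 − 1).
Full months from January 2058 through November 2059 contribute their day counts.
Then 30 days into December 2059.
Total: 30 + 31 + 28 + 31 + 30 + 31 + 30 + 31 + 31 + 30 + 31 + 30 + 31 + 31 + 28 + 31 + 30 + 31 + 30 + 31 + 31 + 30 + 31 + 30 + 30 = 759.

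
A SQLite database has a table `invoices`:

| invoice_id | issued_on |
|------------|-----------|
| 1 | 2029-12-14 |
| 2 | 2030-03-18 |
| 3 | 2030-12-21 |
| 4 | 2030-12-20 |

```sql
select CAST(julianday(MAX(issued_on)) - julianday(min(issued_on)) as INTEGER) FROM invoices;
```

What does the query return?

372

MIN = 2029-12-14, MAX = 2030-12-21.
17 days remain in December 2029 after the 14th (31 − 14).
Full months from January 2030 through November 2030 contribute their day counts.
Then 21 days into December 2030.
Total: 17 + 31 + 28 + 31 + 30 + 31 + 30 + 31 + 31 + 30 + 31 + 30 + 21 = 372.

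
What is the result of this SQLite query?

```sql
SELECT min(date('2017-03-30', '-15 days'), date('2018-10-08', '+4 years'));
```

date('2017-03-30', '-15 days') → 2017-03-15.
date('2018-10-08', '+4 years') → 2022-10-08.
Earlier of the two is 2017-03-15.

2017-03-15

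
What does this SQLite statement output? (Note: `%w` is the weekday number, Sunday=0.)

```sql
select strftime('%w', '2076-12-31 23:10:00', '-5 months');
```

5

First apply '-5 months': 2076-12-31 23:10:00 → 2076-07-31 23:10:00.
2076-07-31 is a Friday; with Sunday=0 that is 5.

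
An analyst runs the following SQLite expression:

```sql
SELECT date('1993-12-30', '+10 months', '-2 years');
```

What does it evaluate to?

Adding +10 months to 1993-12-30 gives 1994-10-30.
Adding -2 years to 1994-10-30 gives 1992-10-30.

1992-10-30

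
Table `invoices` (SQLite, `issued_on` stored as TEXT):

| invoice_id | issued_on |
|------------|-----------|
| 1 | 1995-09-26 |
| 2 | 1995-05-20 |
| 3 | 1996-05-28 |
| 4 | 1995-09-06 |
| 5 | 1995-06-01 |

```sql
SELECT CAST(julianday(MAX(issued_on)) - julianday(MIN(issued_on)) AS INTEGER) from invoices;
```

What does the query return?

MIN = 1995-05-20, MAX = 1996-05-28.
11 days remain in May 1995 after the 20th (31 − 20).
Full months from June 1995 through April 1996 contribute their day counts.
Then 28 days into May 1996.
Total: 11 + 30 + 31 + 31 + 30 + 31 + 30 + 31 + 31 + 29 + 31 + 30 + 28 = 374.

374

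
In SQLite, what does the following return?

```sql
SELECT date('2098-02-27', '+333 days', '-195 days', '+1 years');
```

2099-07-15

Applying '+333 days' to 2098-02-27: counting 333 days forward gives 2099-01-26.
Applying '-195 days' to 2099-01-26: counting 195 days back gives 2098-07-15.
Adding +1 year to 2098-07-15 gives 2099-07-15.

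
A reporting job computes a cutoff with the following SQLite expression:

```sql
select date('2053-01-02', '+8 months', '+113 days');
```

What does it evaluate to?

2053-12-24

Adding +8 months to 2053-01-02 gives 2053-09-02.
Applying '+113 days' to 2053-09-02: counting 113 days forward gives 2053-12-24.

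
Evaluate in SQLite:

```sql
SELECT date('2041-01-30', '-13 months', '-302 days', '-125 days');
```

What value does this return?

2038-10-29

Adding -13 months to 2041-01-30 gives 2039-12-30.
Applying '-302 days' to 2039-12-30: counting 302 days back gives 2039-03-03.
Applying '-125 days' to 2039-03-03: counting 125 days back gives 2038-10-29.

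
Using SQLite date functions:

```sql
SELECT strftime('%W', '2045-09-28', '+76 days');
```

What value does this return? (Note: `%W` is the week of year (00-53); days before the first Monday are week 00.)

First apply '+76 days': 2045-09-28 → 2045-12-13.
2045-12-13 is a Wednesday. SQLite's %W counts Mondays since the year started; the result is 50.

50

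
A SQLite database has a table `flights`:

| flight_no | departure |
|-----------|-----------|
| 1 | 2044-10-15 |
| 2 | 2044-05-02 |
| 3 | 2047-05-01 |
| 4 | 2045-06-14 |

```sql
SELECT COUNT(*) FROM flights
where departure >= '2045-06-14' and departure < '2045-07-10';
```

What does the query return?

1

Rows in [2045-06-14, 2045-07-10): 2045-06-14 → 1 row.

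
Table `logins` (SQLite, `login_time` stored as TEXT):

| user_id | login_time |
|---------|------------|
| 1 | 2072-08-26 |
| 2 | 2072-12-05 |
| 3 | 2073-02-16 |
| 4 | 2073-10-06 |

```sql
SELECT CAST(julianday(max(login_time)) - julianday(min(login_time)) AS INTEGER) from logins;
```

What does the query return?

MIN = 2072-08-26, MAX = 2073-10-06.
5 days remain in August 2072 after the 26th (31 − 26).
Full months from September 2072 through September 2073 contribute their day counts.
Then 6 days into October 2073.
Total: 5 + 30 + 31 + 30 + 31 + 31 + 28 + 31 + 30 + 31 + 30 + 31 + 31 + 30 + 6 = 406.

406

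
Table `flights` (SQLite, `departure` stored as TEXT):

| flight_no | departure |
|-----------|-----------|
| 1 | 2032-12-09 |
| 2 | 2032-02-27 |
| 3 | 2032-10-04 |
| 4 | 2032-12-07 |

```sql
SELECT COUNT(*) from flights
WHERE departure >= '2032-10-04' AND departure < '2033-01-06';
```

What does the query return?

3

Rows in [2032-10-04, 2033-01-06): 2032-12-09, 2032-10-04, 2032-12-07 → 3 rows.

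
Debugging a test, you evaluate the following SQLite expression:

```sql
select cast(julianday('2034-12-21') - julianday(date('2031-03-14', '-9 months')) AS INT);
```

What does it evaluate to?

1651

Adding -9 months to 2031-03-14 gives 2030-06-14.
16 days remain in June 2030 after the 14th (30 − 14).
Full months from July 2030 through November 2034 contribute their day counts.
Then 21 days into December 2034.
Total: 16 + 31 + 31 + 30 + 31 + 30 + 31 + 31 + 28 + 31 + 30 + 31 + 30 + 31 + 31 + 30 + 31 + 30 + 31 + 31 + 29 + 31 + 30 + 31 + 30 + 31 + 31 + 30 + 31 + 30 + 31 + 31 + 28 + 31 + 30 + 31 + 30 + 31 + 31 + 30 + 31 + 30 + 31 + 31 + 28 + 31 + 30 + 31 + 30 + 31 + 31 + 30 + 31 + 30 + 21 = 1651.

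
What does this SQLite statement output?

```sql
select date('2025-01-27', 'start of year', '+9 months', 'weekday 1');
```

`start of year` rewinds 2025-01-27 to 2025-01-01.
Adding +9 months to 2025-01-01 gives 2025-10-01.
`weekday 1` advances to the next Monday; 2025-10-01 is a Wednesday, so it moves forward to 2025-10-06.

2025-10-06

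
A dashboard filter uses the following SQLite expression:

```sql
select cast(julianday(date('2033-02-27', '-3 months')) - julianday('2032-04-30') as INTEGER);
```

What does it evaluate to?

211

Adding -3 months to 2033-02-27 gives 2032-11-27.
0 days remain in April 2032 after the 30th (30 − 30).
Full months from May 2032 through October 2032 contribute their day counts.
Then 27 days into November 2032.
Total: 0 + 31 + 30 + 31 + 31 + 30 + 31 + 27 = 211.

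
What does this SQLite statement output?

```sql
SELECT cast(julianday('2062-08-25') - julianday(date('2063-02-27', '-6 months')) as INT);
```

-2

Adding -6 months to 2063-02-27 gives 2062-08-27.
Both dates are in August 2062: 27 − 25 = 2.
The subtraction is earlier − later, so the result is −2 → -2.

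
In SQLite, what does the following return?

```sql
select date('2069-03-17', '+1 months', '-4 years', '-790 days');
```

2063-02-17

Adding +1 month to 2069-03-17 gives 2069-04-17.
Adding -4 years to 2069-04-17 gives 2065-04-17.
Applying '-790 days' to 2065-04-17: counting 790 days back gives 2063-02-17.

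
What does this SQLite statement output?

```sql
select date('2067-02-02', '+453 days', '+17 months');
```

Applying '+453 days' to 2067-02-02: counting 453 days forward gives 2068-04-30.
Adding +17 months to 2068-04-30 gives 2069-09-30.

2069-09-30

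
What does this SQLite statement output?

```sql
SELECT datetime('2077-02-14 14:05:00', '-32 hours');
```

-32 hours from 2077-02-14 14:05:00 is 2077-02-13 06:05:00 (crosses midnight).

2077-02-13 06:05:00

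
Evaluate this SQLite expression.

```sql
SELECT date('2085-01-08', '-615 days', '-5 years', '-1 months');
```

Applying '-615 days' to 2085-01-08: counting 615 days back gives 2083-05-04.
Adding -5 years to 2083-05-04 gives 2078-05-04.
Adding -1 month to 2078-05-04 gives 2078-04-04.

2078-04-04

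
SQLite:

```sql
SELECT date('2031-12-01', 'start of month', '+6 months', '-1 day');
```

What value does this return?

`start of month` rewinds 2031-12-01 to 2031-12-01.
Adding +6 months to 2031-12-01 gives 2032-06-01.
Going back 1 day from 2032-06-01 reaches 2032-05-31 (last day of May, 31 days).

2032-05-31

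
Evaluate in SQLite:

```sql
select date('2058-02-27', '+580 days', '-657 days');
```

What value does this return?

Applying '+580 days' to 2058-02-27: counting 580 days forward gives 2059-09-30.
Applying '-657 days' to 2059-09-30: counting 657 days back gives 2057-12-12.

2057-12-12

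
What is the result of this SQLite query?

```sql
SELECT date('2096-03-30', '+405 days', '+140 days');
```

2097-09-26

Applying '+405 days' to 2096-03-30: counting 405 days forward gives 2097-05-09.
Applying '+140 days' to 2097-05-09: counting 140 days forward gives 2097-09-26.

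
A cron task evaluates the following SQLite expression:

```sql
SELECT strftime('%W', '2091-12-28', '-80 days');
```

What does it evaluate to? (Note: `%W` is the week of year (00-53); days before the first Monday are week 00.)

First apply '-80 days': 2091-12-28 → 2091-10-09.
2091-10-09 is a Tuesday. SQLite's %W counts Mondays since the year started; the result is 41.

41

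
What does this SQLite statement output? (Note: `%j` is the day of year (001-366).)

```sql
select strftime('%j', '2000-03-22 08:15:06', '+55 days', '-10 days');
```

127

First apply '+55 days', '-10 days': 2000-03-22 08:15:06 → 2000-05-06 08:15:06.
Day-of-year for 2000-05-06: days since 2000-01-01 inclusive = 127, zero-padded to 127.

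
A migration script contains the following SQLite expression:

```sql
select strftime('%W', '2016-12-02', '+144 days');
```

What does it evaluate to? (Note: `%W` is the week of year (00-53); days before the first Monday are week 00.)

First apply '+144 days': 2016-12-02 → 2017-04-25.
2017-04-25 is a Tuesday. SQLite's %W counts Mondays since the year started; the result is 17.

17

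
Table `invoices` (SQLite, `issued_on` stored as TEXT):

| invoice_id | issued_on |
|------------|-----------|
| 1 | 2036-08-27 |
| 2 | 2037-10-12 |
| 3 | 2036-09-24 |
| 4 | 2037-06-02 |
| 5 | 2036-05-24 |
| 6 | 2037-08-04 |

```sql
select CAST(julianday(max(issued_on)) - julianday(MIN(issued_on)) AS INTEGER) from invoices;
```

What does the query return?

MIN = 2036-05-24, MAX = 2037-10-12.
7 days remain in May 2036 after the 24th (31 − 24).
Full months from June 2036 through September 2037 contribute their day counts.
Then 12 days into October 2037.
Total: 7 + 30 + 31 + 31 + 30 + 31 + 30 + 31 + 31 + 28 + 31 + 30 + 31 + 30 + 31 + 31 + 30 + 12 = 506.

506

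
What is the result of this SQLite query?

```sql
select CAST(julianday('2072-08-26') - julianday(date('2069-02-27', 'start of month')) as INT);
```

1302

`start of month` rewinds 2069-02-27 to 2069-02-01.
27 days remain in February 2069 after the 1st (28 − 1).
Full months from March 2069 through July 2072 contribute their day counts.
Then 26 days into August 2072.
Total: 27 + 31 + 30 + 31 + 30 + 31 + 31 + 30 + 31 + 30 + 31 + 31 + 28 + 31 + 30 + 31 + 30 + 31 + 31 + 30 + 31 + 30 + 31 + 31 + 28 + 31 + 30 + 31 + 30 + 31 + 31 + 30 + 31 + 30 + 31 + 31 + 29 + 31 + 30 + 31 + 30 + 31 + 26 = 1302.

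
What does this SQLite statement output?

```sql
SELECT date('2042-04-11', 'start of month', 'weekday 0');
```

`start of month` rewinds 2042-04-11 to 2042-04-01.
`weekday 0` advances to the next Sunday; 2042-04-01 is a Tuesday, so it moves forward to 2042-04-06.

2042-04-06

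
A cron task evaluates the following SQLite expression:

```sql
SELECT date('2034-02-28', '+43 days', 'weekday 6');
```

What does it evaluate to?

2034-04-15

Applying '+43 days' to 2034-02-28: counting 43 days forward gives 2034-04-12.
`weekday 6` advances to the next Saturday; 2034-04-12 is a Wednesday, so it moves forward to 2034-04-15.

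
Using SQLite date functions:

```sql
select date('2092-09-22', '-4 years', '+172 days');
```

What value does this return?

2089-03-13

Adding -4 years to 2092-09-22 gives 2088-09-22.
Applying '+172 days' to 2088-09-22: counting 172 days forward gives 2089-03-13.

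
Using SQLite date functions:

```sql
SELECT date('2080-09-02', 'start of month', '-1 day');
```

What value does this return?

2080-08-31

`start of month` rewinds 2080-09-02 to 2080-09-01.
Going back 1 day from 2080-09-01 reaches 2080-08-31 (last day of August, 31 days).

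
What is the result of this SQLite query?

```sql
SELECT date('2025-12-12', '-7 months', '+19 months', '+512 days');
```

Adding -7 months to 2025-12-12 gives 2025-05-12.
Adding +19 months to 2025-05-12 gives 2026-12-12.
Applying '+512 days' to 2026-12-12: counting 512 days forward gives 2028-05-07.

2028-05-07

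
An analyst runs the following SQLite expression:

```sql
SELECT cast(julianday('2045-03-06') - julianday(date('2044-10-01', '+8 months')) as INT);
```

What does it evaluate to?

-87

Adding +8 months to 2044-10-01 gives 2045-06-01.
25 days remain in March 2045 after the 6th (31 − 6).
April 2045: 30 days.
May 2045: 31 days.
Then 1 day into June 2045.
Total: 25 + 30 + 31 + 1 = 87.
The subtraction is earlier − later, so the result is −87 → -87.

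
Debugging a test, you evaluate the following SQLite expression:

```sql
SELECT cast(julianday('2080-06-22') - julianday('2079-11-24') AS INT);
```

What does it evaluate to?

211

6 days remain in November 2079 after the 24th (30 − 24).
Full months from December 2079 through May 2080 contribute their day counts.
Then 22 days into June 2080.
Total: 6 + 31 + 31 + 29 + 31 + 30 + 31 + 22 = 211.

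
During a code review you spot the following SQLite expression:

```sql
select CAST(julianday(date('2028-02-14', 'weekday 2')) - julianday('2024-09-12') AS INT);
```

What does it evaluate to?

`weekday 2` advances to the next Tuesday; 2028-02-14 is a Monday, so it moves forward to 2028-02-15.
18 days remain in September 2024 after the 12th (30 − 12).
Full months from October 2024 through January 2028 contribute their day counts.
Then 15 days into February 2028.
Total: 18 + 31 + 30 + 31 + 31 + 28 + 31 + 30 + 31 + 30 + 31 + 31 + 30 + 31 + 30 + 31 + 31 + 28 + 31 + 30 + 31 + 30 + 31 + 31 + 30 + 31 + 30 + 31 + 31 + 28 + 31 + 30 + 31 + 30 + 31 + 31 + 30 + 31 + 30 + 31 + 31 + 15 = 1251.

1251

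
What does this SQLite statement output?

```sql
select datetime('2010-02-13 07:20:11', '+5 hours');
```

+5 hours from 2010-02-13 07:20:11 is 2010-02-13 12:20:11.

2010-02-13 12:20:11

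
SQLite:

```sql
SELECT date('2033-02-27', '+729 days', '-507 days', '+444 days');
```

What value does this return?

2034-12-25

Applying '+729 days' to 2033-02-27: counting 729 days forward gives 2035-02-26.
Applying '-507 days' to 2035-02-26: counting 507 days back gives 2033-10-07.
Applying '+444 days' to 2033-10-07: counting 444 days forward gives 2034-12-25.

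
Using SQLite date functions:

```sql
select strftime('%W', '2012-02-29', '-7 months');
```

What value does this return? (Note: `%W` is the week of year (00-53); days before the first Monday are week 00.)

First apply '-7 months': 2012-02-29 → 2011-07-29.
2011-07-29 is a Friday. SQLite's %W counts Mondays since the year started; the result is 30.

30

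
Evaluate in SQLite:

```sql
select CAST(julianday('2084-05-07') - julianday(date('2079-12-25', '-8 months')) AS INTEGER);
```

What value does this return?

Adding -8 months to 2079-12-25 gives 2079-04-25.
5 days remain in April 2079 after the 25th (30 − 25).
Full months from May 2079 through April 2084 contribute their day counts.
Then 7 days into May 2084.
Total: 5 + 31 + 30 + 31 + 31 + 30 + 31 + 30 + 31 + 31 + 29 + 31 + 30 + 31 + 30 + 31 + 31 + 30 + 31 + 30 + 31 + 31 + 28 + 31 + 30 + 31 + 30 + 31 + 31 + 30 + 31 + 30 + 31 + 31 + 28 + 31 + 30 + 31 + 30 + 31 + 31 + 30 + 31 + 30 + 31 + 31 + 28 + 31 + 30 + 31 + 30 + 31 + 31 + 30 + 31 + 30 + 31 + 31 + 29 + 31 + 30 + 7 = 1839.

1839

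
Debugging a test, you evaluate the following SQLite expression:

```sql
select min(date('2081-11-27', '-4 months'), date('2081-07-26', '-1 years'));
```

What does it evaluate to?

date('2081-11-27', '-4 months') → 2081-07-27.
date('2081-07-26', '-1 years') → 2080-07-26.
Earlier of the two is 2080-07-26.

2080-07-26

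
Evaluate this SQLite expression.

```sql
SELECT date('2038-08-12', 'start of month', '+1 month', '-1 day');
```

2038-08-31

`start of month` rewinds 2038-08-12 to 2038-08-01.
Adding +1 month to 2038-08-01 gives 2038-09-01.
Going back 1 day from 2038-09-01 reaches 2038-08-31 (last day of August, 31 days).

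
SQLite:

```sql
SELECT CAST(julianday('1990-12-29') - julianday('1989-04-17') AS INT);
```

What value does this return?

13 days remain in April 1989 after the 17th (30 − 17).
Full months from May 1989 through November 1990 contribute their day counts.
Then 29 days into December 1990.
Total: 13 + 31 + 30 + 31 + 31 + 30 + 31 + 30 + 31 + 31 + 28 + 31 + 30 + 31 + 30 + 31 + 31 + 30 + 31 + 30 + 29 = 621.

621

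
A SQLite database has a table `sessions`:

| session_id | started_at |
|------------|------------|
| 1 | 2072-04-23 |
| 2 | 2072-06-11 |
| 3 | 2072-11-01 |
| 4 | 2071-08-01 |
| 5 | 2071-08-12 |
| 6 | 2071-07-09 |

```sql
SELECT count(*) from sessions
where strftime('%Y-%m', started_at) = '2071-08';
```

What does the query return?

2

Rows with year-month 2071-08: 2071-08-01, 2071-08-12 → 2.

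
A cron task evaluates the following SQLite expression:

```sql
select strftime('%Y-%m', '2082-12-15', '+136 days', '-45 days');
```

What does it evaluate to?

First apply '+136 days', '-45 days': 2082-12-15 → 2083-03-16.
`%Y-%m` extracts the year-month: 2083-03.

2083-03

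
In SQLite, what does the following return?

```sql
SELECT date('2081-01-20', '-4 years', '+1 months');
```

2077-02-20

Adding -4 years to 2081-01-20 gives 2077-01-20.
Adding +1 month to 2077-01-20 gives 2077-02-20.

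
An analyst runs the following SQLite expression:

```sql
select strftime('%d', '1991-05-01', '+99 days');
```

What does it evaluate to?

First apply '+99 days': 1991-05-01 → 1991-08-08.
`%d` extracts the 2-digit day of month: 08.

08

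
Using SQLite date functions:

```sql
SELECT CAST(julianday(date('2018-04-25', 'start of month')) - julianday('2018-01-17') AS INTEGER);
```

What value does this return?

74

`start of month` rewinds 2018-04-25 to 2018-04-01.
14 days remain in January 2018 after the 17th (31 − 17).
February 2018: 28 days.
March 2018: 31 days.
Then 1 day into April 2018.
Total: 14 + 28 + 31 + 1 = 74.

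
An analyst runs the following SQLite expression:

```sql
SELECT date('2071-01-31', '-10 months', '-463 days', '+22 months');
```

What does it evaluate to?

Adding -10 months to 2071-01-31 gives 2070-03-31.
Applying '-463 days' to 2070-03-31: counting 463 days back gives 2068-12-23.
Adding +22 months to 2068-12-23 gives 2070-10-23.

2070-10-23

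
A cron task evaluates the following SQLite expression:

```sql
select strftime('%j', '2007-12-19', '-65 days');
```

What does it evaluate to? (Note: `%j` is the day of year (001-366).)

288

First apply '-65 days': 2007-12-19 → 2007-10-15.
Day-of-year for 2007-10-15: days since 2007-01-01 inclusive = 288, zero-padded to 288.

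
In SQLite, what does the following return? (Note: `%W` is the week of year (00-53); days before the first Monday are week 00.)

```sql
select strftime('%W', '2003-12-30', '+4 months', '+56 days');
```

First apply '+4 months', '+56 days': 2003-12-30 → 2004-06-25.
2004-06-25 is a Friday. SQLite's %W counts Mondays since the year started; the result is 25.

25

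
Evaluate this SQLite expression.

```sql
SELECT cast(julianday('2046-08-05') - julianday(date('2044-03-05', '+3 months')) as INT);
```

791

Adding +3 months to 2044-03-05 gives 2044-06-05.
25 days remain in June 2044 after the 5th (30 − 5).
Full months from July 2044 through July 2046 contribute their day counts.
Then 5 days into August 2046.
Total: 25 + 31 + 31 + 30 + 31 + 30 + 31 + 31 + 28 + 31 + 30 + 31 + 30 + 31 + 31 + 30 + 31 + 30 + 31 + 31 + 28 + 31 + 30 + 31 + 30 + 31 + 5 = 791.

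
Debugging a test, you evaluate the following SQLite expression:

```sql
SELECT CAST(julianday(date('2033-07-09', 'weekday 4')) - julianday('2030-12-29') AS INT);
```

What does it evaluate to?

`weekday 4` advances to the next Thursday; 2033-07-09 is a Saturday, so it moves forward to 2033-07-14.
2 days remain in December 2030 after the 29th (31 − 29).
Full months from January 2031 through June 2033 contribute their day counts.
Then 14 days into July 2033.
Total: 2 + 31 + 28 + 31 + 30 + 31 + 30 + 31 + 31 + 30 + 31 + 30 + 31 + 31 + 29 + 31 + 30 + 31 + 30 + 31 + 31 + 30 + 31 + 30 + 31 + 31 + 28 + 31 + 30 + 31 + 30 + 14 = 928.

928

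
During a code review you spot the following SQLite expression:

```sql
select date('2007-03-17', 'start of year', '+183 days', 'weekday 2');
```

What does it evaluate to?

`start of year` rewinds 2007-03-17 to 2007-01-01.
Applying '+183 days' to 2007-01-01: counting 183 days forward gives 2007-07-03.
`weekday 2` advances to the next Tuesday; 2007-07-03 is already a Tuesday, so it stays at 2007-07-03.

2007-07-03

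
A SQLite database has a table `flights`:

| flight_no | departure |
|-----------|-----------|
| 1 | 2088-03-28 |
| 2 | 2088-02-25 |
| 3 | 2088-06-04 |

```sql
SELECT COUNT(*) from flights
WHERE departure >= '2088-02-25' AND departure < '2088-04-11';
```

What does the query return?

2

Rows in [2088-02-25, 2088-04-11): 2088-03-28, 2088-02-25 → 2 rows.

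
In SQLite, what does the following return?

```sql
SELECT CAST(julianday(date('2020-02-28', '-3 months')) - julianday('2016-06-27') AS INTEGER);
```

1249

Adding -3 months to 2020-02-28 gives 2019-11-28.
3 days remain in June 2016 after the 27th (30 − 27).
Full months from July 2016 through October 2019 contribute their day counts.
Then 28 days into November 2019.
Total: 3 + 31 + 31 + 30 + 31 + 30 + 31 + 31 + 28 + 31 + 30 + 31 + 30 + 31 + 31 + 30 + 31 + 30 + 31 + 31 + 28 + 31 + 30 + 31 + 30 + 31 + 31 + 30 + 31 + 30 + 31 + 31 + 28 + 31 + 30 + 31 + 30 + 31 + 31 + 30 + 31 + 28 = 1249.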